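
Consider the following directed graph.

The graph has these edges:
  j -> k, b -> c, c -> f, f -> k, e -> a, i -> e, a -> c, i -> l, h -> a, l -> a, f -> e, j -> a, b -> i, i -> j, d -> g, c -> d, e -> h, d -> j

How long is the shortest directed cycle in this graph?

4

For each vertex v, BFS finds the shortest path from v back to v.
The shortest such closed walk is c → d → j → a → c, length 4.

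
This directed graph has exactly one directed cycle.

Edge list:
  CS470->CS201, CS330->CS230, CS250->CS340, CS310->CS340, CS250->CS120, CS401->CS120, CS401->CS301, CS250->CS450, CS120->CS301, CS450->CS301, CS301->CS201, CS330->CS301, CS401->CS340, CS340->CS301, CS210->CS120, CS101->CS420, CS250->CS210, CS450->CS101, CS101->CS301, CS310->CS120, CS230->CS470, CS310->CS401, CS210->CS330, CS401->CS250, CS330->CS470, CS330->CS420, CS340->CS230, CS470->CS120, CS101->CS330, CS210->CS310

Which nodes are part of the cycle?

CS210, CS250, CS310, CS401

DFS with gray/black marking from CS250:
CS250 gray
  CS210 gray
    CS310 gray
      CS120 gray
        CS301 gray
          CS201 gray
          CS201 black
        CS301 black
      CS120 black
      CS340 gray
        CS340→CS301: CS301 black — skip
        CS230 gray
          CS470 gray
            CS470→CS201: CS201 black — skip
            CS470→CS120: CS120 black — skip
          CS470 black
        CS230 black
      CS340 black
      CS401 gray
        CS401→CS250: CS250 is gray → back edge
Back edge closes the cycle CS250 → CS210 → CS310 → CS401 → CS250; its vertices are {CS210, CS250, CS310, CS401}.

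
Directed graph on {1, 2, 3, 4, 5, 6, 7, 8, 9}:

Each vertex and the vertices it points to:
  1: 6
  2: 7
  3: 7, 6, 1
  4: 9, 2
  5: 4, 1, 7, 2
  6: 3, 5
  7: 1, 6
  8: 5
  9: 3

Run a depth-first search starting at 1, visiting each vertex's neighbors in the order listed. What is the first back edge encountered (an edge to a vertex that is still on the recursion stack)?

DFS from 1 (visiting each vertex's neighbors in the order listed); mark gray on enter, black on exit:
1 gray
  6 gray
    3 gray
      7 gray
        7→1: 1 is gray → back edge
First back edge: 7 → 1.

7->1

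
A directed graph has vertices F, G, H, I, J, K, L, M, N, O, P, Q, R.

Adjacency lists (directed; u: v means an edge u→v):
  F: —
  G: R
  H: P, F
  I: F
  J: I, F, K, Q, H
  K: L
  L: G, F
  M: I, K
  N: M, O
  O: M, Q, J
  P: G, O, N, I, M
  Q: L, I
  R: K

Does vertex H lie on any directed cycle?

Yes

H is on a cycle iff H can reach itself via ≥1 edge.
H → P → O → J → H — yes.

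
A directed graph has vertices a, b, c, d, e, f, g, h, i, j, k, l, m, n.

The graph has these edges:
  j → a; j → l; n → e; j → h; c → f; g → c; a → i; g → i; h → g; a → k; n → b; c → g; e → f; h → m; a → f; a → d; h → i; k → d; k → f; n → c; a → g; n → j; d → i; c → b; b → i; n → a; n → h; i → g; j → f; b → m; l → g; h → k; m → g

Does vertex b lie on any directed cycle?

Yes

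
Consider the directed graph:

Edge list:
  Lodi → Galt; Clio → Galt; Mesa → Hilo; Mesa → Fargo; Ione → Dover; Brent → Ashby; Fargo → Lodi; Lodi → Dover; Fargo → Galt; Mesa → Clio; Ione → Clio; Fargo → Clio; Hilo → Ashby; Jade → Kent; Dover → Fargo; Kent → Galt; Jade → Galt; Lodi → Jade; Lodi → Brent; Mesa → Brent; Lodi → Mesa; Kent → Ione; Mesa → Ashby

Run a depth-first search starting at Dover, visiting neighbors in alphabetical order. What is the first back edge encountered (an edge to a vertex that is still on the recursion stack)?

Lodi→Dover

DFS from Dover (visiting neighbors in alphabetical order); mark gray on enter, black on exit:
Dover gray
  Fargo gray
    Clio gray
      Galt gray
      Galt black
    Clio black
    Fargo→Galt: Galt black — skip
    Lodi gray
      Brent gray
        Ashby gray
        Ashby black
      Brent black
      Lodi→Dover: Dover is gray → back edge
First back edge: Lodi → Dover.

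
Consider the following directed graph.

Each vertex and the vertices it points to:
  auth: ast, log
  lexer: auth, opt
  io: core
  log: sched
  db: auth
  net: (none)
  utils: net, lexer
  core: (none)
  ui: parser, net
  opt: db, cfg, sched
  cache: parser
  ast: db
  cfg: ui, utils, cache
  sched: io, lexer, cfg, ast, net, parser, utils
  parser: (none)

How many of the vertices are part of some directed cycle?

9

A vertex is on a directed cycle iff it belongs to a strongly connected component of size ≥ 2 (or has a self-loop).
The vertices on cycles are {db, ast, cfg, log, opt, auth, lexer, sched, utils} — 9 in total.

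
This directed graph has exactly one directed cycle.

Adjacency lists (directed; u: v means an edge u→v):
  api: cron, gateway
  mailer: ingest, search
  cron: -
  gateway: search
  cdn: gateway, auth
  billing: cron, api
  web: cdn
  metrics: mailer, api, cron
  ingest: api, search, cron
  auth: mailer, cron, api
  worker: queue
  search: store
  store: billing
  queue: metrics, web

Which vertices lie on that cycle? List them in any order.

DFS with gray/black marking from gateway:
gateway gray
  search gray
    store gray
      billing gray
        cron gray
        cron black
        api gray
          api→cron: cron black — skip
          api→gateway: gateway is gray → back edge
Back edge closes the cycle gateway → search → store → billing → api → gateway; its vertices are {api, store, search, billing, gateway}.

api, store, search, billing, gateway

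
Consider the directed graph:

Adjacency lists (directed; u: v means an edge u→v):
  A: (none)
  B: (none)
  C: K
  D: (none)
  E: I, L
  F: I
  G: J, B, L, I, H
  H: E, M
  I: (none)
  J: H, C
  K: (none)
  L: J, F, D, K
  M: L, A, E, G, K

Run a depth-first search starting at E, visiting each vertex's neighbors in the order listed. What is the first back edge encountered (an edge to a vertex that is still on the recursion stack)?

H->E

DFS from E (visiting each vertex's neighbors in the order listed); mark gray on enter, black on exit:
E gray
  I gray
  I black
  L gray
    J gray
      H gray
        H→E: E is gray → back edge
First back edge: H → E.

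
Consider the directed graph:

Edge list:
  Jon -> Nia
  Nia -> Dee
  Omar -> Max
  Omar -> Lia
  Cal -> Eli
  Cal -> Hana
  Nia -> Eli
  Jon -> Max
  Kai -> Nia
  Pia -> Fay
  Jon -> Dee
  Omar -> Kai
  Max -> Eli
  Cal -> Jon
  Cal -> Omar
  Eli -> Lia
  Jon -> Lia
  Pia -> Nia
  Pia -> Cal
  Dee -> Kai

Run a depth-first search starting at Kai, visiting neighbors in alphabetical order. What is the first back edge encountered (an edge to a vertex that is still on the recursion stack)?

Dee->Kai

DFS from Kai (visiting neighbors in alphabetical order); mark gray on enter, black on exit:
Kai gray
  Nia gray
    Dee gray
      Dee→Kai: Kai is gray → back edge
First back edge: Dee → Kai.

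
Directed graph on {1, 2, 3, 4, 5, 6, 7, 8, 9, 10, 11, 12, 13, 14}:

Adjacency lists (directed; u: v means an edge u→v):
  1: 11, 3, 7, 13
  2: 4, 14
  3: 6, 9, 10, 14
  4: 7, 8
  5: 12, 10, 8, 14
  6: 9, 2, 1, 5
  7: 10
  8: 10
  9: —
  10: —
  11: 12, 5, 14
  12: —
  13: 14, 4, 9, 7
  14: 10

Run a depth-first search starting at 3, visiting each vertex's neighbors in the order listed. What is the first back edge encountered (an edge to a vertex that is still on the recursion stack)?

DFS from 3 (visiting each vertex's neighbors in the order listed); mark gray on enter, black on exit:
3 gray
  6 gray
    9 gray
    9 black
    2 gray
      4 gray
        7 gray
          10 gray
          10 black
        7 black
        8 gray
          8→10: 10 black — skip
        8 black
      4 black
      14 gray
        14→10: 10 black — skip
      14 black
    2 black
    1 gray
      11 gray
        12 gray
        12 black
        5 gray
          5→12: 12 black — skip
          5→10: 10 black — skip
          5→8: 8 black — skip
          5→14: 14 black — skip
        5 black
        11→14: 14 black — skip
      11 black
      1→3: 3 is gray → back edge
First back edge: 1 → 3.

1->3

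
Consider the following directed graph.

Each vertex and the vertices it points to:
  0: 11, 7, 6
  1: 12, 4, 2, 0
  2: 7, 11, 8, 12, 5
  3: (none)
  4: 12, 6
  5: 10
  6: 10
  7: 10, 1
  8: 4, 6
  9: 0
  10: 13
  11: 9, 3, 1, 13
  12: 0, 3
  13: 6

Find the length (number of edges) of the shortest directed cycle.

3

For each vertex v, BFS finds the shortest path from v back to v.
The shortest such closed walk is 2 → 11 → 1 → 2, length 3.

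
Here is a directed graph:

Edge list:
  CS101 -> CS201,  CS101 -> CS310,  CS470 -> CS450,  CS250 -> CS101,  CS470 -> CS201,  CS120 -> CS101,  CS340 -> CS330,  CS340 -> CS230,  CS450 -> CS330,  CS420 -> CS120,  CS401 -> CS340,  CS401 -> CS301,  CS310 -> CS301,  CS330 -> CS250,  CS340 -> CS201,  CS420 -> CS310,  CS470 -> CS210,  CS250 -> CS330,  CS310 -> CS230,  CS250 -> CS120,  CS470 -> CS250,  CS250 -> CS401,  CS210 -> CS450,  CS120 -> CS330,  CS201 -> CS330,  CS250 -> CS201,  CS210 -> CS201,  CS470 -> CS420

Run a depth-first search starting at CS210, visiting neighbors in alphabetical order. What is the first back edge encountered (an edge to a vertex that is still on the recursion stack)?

DFS from CS210 (visiting neighbors in alphabetical order); mark gray on enter, black on exit:
CS210 gray
  CS201 gray
    CS330 gray
      CS250 gray
        CS101 gray
          CS101→CS201: CS201 is gray → back edge
First back edge: CS101 → CS201.

CS101→CS201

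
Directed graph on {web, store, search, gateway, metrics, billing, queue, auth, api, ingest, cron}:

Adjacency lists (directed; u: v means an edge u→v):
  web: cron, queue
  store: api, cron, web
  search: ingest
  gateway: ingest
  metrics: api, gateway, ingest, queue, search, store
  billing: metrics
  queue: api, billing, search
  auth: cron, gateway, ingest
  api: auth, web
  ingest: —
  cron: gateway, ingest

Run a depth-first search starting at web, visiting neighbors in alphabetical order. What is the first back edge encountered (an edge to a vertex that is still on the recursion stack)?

api→web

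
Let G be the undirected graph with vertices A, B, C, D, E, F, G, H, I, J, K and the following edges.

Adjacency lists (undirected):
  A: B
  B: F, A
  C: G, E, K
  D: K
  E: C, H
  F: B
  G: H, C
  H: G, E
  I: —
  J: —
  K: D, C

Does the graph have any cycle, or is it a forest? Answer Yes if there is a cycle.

DFS, tracking each vertex's parent; an edge to a visited non-parent vertex closes a cycle.
Start from A:
visit A (parent –)
  visit B (parent A)
    visit F (parent B)
      F–B: parent, skip
    B–A: parent, skip
visit C (parent –)
  visit G (parent C)
    visit H (parent G)
      H–G: parent, skip
      visit E (parent H)
        E–C: C visited and ≠ parent → cycle
Cycle: C – G – H – E – C.

Yes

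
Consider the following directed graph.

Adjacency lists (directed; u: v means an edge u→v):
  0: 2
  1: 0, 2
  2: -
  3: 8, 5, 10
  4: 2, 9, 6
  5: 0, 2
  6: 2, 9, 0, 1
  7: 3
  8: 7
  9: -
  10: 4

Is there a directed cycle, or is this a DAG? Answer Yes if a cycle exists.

Yes

DFS with white/gray/black marking, starting from 6:
6 gray
  2 gray
  2 black
  9 gray
  9 black
  0 gray
    0→2: 2 black — skip
  0 black
  1 gray
    1→0: 0 black — skip
    1→2: 2 black — skip
  1 black
6 black
3 gray
  8 gray
    7 gray
      7→3: 3 is gray → back edge
Back edge found, so a cycle exists: 3 → 8 → 7 → 3.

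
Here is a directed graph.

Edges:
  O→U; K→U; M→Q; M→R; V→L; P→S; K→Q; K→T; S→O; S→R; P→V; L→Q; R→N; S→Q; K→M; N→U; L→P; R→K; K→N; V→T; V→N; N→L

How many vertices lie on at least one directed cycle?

8

A vertex is on a directed cycle iff it belongs to a strongly connected component of size ≥ 2 (or has a self-loop).
The vertices on cycles are {K, L, M, N, P, R, S, V} — 8 in total.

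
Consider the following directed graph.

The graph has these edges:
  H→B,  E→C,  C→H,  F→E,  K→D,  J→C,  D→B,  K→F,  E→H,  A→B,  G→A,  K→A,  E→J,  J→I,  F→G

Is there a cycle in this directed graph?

No

DFS with white/gray/black marking, starting from A:
A gray
  B gray
  B black
A black
C gray
  H gray
    H→B: B black — skip
  H black
C black
D gray
  D→B: B black — skip
D black
E gray
  J gray
    J→C: C black — skip
    I gray
    I black
  J black
  E→C: C black — skip
  E→H: H black — skip
E black
F gray
  G gray
    G→A: A black — skip
  G black
  F→E: E black — skip
F black
K gray
  K→A: A black — skip
  K→F: F black — skip
  K→D: D black — skip
K black
Every edge goes to a white or black vertex — no back edge, so the graph is acyclic.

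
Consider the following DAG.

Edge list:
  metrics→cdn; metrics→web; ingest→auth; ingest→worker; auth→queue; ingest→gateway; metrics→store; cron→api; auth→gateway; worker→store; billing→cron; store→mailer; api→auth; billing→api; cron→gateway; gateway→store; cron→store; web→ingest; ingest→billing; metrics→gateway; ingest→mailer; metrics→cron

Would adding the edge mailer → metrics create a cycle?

Adding mailer→metrics creates a cycle iff metrics can already reach mailer.
Path from metrics: metrics → store → mailer.
So metrics → … → mailer → metrics is a cycle.

Yes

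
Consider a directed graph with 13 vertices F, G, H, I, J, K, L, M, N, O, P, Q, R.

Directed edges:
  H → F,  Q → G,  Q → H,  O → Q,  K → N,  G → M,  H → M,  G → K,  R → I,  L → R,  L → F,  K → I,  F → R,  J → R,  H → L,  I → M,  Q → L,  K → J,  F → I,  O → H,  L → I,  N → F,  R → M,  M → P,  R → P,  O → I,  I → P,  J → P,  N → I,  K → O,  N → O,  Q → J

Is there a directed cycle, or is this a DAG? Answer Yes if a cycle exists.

Yes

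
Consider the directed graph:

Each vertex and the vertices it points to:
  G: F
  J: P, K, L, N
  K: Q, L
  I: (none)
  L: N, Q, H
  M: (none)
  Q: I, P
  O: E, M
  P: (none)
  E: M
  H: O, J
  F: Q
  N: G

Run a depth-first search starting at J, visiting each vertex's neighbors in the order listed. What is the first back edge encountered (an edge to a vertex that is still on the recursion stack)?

H→J

DFS from J (visiting each vertex's neighbors in the order listed); mark gray on enter, black on exit:
J gray
  P gray
  P black
  K gray
    Q gray
      I gray
      I black
      Q→P: P black — skip
    Q black
    L gray
      N gray
        G gray
          F gray
            F→Q: Q black — skip
          F black
        G black
      N black
      L→Q: Q black — skip
      H gray
        O gray
          E gray
            M gray
            M black
          E black
          O→M: M black — skip
        O black
        H→J: J is gray → back edge
First back edge: H → J.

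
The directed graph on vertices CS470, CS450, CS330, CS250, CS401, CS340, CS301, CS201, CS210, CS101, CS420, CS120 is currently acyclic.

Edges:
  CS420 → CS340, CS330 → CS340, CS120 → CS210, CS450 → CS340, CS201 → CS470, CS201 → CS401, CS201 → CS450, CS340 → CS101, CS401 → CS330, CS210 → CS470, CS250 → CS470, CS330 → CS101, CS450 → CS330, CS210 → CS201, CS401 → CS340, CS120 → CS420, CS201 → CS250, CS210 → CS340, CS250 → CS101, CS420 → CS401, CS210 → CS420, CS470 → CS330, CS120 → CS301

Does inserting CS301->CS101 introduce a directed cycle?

No

Adding CS301→CS101 creates a cycle iff CS101 can already reach CS301.
Explore from CS101: no path reaches CS301. The graph stays acyclic.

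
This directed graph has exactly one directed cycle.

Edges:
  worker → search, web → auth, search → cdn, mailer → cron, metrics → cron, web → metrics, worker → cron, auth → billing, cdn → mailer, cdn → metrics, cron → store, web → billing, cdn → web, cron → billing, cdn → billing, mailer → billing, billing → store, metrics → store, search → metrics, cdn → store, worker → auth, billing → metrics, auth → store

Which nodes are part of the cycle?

DFS with gray/black marking from cron:
cron gray
  billing gray
    store gray
    store black
    metrics gray
      metrics→store: store black — skip
      metrics→cron: cron is gray → back edge
Back edge closes the cycle cron → billing → metrics → cron; its vertices are {cron, billing, metrics}.

cron, billing, metrics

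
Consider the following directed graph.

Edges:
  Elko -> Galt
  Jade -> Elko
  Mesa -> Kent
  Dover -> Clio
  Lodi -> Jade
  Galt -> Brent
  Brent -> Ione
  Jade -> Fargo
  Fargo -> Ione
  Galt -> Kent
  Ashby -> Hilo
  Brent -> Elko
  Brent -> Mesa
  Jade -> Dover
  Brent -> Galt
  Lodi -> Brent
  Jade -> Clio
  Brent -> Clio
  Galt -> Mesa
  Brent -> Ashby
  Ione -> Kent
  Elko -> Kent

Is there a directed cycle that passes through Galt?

Yes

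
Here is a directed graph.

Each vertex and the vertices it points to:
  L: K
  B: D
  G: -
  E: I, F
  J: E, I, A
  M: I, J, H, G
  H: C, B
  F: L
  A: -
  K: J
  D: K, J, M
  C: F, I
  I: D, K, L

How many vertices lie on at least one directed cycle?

A vertex is on a directed cycle iff it belongs to a strongly connected component of size ≥ 2 (or has a self-loop).
The vertices on cycles are {B, C, D, E, F, H, I, J, K, L, M} — 11 in total.

11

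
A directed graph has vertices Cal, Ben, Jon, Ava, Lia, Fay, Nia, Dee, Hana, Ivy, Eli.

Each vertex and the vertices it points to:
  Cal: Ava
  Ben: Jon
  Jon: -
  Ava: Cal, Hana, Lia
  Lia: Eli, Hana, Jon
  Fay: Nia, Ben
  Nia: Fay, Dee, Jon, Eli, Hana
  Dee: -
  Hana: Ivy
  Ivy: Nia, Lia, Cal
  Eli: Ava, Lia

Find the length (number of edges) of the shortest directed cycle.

2

For each vertex v, BFS finds the shortest path from v back to v.
The shortest such closed walk is Cal → Ava → Cal, length 2.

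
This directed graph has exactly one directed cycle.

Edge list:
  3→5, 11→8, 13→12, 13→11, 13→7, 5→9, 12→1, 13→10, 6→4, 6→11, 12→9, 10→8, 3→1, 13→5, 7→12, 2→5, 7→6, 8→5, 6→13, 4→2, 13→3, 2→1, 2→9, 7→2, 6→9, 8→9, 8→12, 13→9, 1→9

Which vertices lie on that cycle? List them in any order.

DFS with gray/black marking from 6:
6 gray
  11 gray
    8 gray
      9 gray
      9 black
      5 gray
        5→9: 9 black — skip
      5 black
      12 gray
        1 gray
          1→9: 9 black — skip
        1 black
        12→9: 9 black — skip
      12 black
    8 black
  11 black
  6→9: 9 black — skip
  4 gray
    2 gray
      2→5: 5 black — skip
      2→1: 1 black — skip
      2→9: 9 black — skip
    2 black
  4 black
  13 gray
    13→5: 5 black — skip
    7 gray
      7→2: 2 black — skip
      7→12: 12 black — skip
      7→6: 6 is gray → back edge
Back edge closes the cycle 6 → 13 → 7 → 6; its vertices are {6, 7, 13}.

6, 7, 13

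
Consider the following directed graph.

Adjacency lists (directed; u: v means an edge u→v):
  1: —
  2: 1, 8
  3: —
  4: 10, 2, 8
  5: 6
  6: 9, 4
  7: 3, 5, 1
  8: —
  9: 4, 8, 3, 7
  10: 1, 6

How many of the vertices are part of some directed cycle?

A vertex is on a directed cycle iff it belongs to a strongly connected component of size ≥ 2 (or has a self-loop).
The vertices on cycles are {4, 5, 6, 7, 9, 10} — 6 in total.

6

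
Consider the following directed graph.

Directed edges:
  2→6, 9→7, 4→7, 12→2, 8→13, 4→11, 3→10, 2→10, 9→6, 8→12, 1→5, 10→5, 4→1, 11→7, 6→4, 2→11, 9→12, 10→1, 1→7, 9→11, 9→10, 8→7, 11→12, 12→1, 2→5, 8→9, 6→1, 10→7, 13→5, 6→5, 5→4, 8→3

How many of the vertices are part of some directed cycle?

8

A vertex is on a directed cycle iff it belongs to a strongly connected component of size ≥ 2 (or has a self-loop).
The vertices on cycles are {1, 2, 4, 5, 6, 10, 11, 12} — 8 in total.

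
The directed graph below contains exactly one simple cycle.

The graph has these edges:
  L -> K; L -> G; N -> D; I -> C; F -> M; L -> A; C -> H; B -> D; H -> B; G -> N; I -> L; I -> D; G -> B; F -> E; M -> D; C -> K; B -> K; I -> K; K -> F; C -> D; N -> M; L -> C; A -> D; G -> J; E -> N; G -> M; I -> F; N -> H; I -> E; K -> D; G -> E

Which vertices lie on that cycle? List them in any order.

B, E, F, H, K, N

DFS with gray/black marking from F:
F gray
  M gray
    D gray
    D black
  M black
  E gray
    N gray
      H gray
        B gray
          B→D: D black — skip
          K gray
            K→D: D black — skip
            K→F: F is gray → back edge
Back edge closes the cycle F → E → N → H → B → K → F; its vertices are {B, E, F, H, K, N}.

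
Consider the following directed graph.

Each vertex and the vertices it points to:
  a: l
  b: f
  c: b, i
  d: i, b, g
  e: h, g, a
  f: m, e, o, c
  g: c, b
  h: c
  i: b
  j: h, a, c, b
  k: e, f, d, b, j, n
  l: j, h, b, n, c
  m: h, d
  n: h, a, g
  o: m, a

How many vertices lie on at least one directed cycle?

A vertex is on a directed cycle iff it belongs to a strongly connected component of size ≥ 2 (or has a self-loop).
The vertices on cycles are {a, b, c, d, e, f, g, h, i, j, l, m, n, o} — 14 in total.

14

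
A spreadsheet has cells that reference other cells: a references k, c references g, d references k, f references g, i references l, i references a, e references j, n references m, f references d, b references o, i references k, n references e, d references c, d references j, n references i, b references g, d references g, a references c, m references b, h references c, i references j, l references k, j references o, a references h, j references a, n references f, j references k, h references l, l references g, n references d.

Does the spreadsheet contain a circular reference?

DFS with white/gray/black marking, starting from o:
o gray
o black
a gray
  c gray
    g gray
    g black
  c black
  k gray
  k black
  h gray
    h→c: c black — skip
    l gray
      l→k: k black — skip
      l→g: g black — skip
    l black
  h black
a black
b gray
  b→o: o black — skip
  b→g: g black — skip
b black
d gray
  d→k: k black — skip
  j gray
    j→a: a black — skip
    j→k: k black — skip
    j→o: o black — skip
  j black
  d→c: c black — skip
  d→g: g black — skip
d black
e gray
  e→j: j black — skip
e black
f gray
  f→g: g black — skip
  f→d: d black — skip
f black
i gray
  i→a: a black — skip
  i→l: l black — skip
  i→k: k black — skip
  i→j: j black — skip
i black
m gray
  m→b: b black — skip
m black
n gray
  n→i: i black — skip
  n→f: f black — skip
  n→m: m black — skip
  n→e: e black — skip
  n→d: d black — skip
n black
Every edge goes to a white or black vertex — no back edge, so the graph is acyclic.

No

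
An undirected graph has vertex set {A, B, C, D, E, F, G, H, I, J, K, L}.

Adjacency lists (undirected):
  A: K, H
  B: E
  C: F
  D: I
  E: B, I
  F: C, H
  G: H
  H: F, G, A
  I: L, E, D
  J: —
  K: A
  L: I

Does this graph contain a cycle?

DFS, tracking each vertex's parent; an edge to a visited non-parent vertex closes a cycle.
Start from L:
visit L (parent –)
  visit I (parent L)
    I–L: parent, skip
    visit E (parent I)
      visit B (parent E)
        B–E: parent, skip
      E–I: parent, skip
    visit D (parent I)
      D–I: parent, skip
visit A (parent –)
  visit K (parent A)
    K–A: parent, skip
  visit H (parent A)
    visit F (parent H)
      visit C (parent F)
        C–F: parent, skip
      F–H: parent, skip
    visit G (parent H)
      G–H: parent, skip
    H–A: parent, skip
visit J (parent –)
No non-parent visited neighbor found — the graph is a forest.

No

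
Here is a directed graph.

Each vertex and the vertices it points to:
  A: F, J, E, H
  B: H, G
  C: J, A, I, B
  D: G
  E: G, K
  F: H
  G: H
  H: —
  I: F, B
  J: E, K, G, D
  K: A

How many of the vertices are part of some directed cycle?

A vertex is on a directed cycle iff it belongs to a strongly connected component of size ≥ 2 (or has a self-loop).
The vertices on cycles are {A, E, J, K} — 4 in total.

4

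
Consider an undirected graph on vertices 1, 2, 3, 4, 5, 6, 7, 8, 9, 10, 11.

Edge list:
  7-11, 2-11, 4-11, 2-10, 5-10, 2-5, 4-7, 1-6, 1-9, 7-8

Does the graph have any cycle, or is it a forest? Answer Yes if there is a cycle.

DFS, tracking each vertex's parent; an edge to a visited non-parent vertex closes a cycle.
Start from 9:
visit 9 (parent –)
  visit 1 (parent 9)
    1–9: parent, skip
    visit 6 (parent 1)
      6–1: parent, skip
visit 2 (parent –)
  visit 11 (parent 2)
    visit 4 (parent 11)
      4–11: parent, skip
      visit 7 (parent 4)
        visit 8 (parent 7)
          8–7: parent, skip
        7–11: 11 visited and ≠ parent → cycle
Cycle: 11 – 4 – 7 – 11.

Yes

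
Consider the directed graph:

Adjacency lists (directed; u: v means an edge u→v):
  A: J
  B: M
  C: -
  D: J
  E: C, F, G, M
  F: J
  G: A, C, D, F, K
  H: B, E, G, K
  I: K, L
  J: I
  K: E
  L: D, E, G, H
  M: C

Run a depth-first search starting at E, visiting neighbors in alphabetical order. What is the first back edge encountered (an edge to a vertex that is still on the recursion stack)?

DFS from E (visiting neighbors in alphabetical order); mark gray on enter, black on exit:
E gray
  C gray
  C black
  F gray
    J gray
      I gray
        K gray
          K→E: E is gray → back edge
First back edge: K → E.

K→E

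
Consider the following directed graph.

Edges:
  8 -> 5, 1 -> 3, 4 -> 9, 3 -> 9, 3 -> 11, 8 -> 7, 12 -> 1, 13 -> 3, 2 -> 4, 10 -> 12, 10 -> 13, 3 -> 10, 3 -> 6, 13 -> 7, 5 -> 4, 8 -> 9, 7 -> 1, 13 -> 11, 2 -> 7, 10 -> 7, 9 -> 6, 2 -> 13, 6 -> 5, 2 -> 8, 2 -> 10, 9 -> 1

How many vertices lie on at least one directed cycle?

A vertex is on a directed cycle iff it belongs to a strongly connected component of size ≥ 2 (or has a self-loop).
The vertices on cycles are {1, 3, 4, 5, 6, 7, 9, 10, 12, 13} — 10 in total.

10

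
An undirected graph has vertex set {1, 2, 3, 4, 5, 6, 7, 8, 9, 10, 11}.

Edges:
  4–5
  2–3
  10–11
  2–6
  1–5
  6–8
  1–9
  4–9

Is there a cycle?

Yes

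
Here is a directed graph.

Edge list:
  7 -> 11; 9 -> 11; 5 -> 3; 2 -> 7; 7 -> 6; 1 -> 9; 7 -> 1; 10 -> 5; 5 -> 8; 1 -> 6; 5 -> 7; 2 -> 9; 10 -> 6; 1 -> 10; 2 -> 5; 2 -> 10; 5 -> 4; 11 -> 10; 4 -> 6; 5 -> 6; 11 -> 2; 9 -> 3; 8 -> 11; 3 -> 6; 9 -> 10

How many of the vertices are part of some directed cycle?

A vertex is on a directed cycle iff it belongs to a strongly connected component of size ≥ 2 (or has a self-loop).
The vertices on cycles are {1, 2, 5, 7, 8, 9, 10, 11} — 8 in total.

8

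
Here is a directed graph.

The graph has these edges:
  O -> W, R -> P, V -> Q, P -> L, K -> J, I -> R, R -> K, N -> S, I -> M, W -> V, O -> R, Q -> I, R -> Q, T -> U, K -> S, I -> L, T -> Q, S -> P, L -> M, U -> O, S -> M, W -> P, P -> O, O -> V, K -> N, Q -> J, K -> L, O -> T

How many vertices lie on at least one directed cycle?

12

A vertex is on a directed cycle iff it belongs to a strongly connected component of size ≥ 2 (or has a self-loop).
The vertices on cycles are {I, K, N, O, P, Q, R, S, T, U, V, W} — 12 in total.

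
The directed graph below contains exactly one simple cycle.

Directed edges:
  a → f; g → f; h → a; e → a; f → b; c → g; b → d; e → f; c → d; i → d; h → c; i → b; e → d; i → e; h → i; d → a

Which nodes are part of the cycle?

a, b, d, f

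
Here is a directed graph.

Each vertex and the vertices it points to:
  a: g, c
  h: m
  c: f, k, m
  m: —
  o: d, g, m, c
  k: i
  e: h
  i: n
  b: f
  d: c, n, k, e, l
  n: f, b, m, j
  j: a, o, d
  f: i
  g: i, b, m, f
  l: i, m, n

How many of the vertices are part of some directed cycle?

12

A vertex is on a directed cycle iff it belongs to a strongly connected component of size ≥ 2 (or has a self-loop).
The vertices on cycles are {a, b, c, d, f, g, i, j, k, l, n, o} — 12 in total.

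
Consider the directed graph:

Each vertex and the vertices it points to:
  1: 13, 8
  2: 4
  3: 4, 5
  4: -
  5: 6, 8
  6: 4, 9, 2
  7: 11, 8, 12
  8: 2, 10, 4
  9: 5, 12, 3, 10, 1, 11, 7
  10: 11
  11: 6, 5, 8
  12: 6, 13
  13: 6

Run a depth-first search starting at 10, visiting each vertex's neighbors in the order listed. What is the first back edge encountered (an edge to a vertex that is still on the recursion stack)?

DFS from 10 (visiting each vertex's neighbors in the order listed); mark gray on enter, black on exit:
10 gray
  11 gray
    6 gray
      4 gray
      4 black
      9 gray
        5 gray
          5→6: 6 is gray → back edge
First back edge: 5 → 6.

5->6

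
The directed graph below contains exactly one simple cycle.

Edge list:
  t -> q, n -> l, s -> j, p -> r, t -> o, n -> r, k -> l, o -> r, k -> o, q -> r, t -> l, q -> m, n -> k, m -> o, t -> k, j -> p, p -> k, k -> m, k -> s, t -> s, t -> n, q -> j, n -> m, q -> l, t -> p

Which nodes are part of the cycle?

DFS with gray/black marking from p:
p gray
  r gray
  r black
  k gray
    o gray
      o→r: r black — skip
    o black
    m gray
      m→o: o black — skip
    m black
    s gray
      j gray
        j→p: p is gray → back edge
Back edge closes the cycle p → k → s → j → p; its vertices are {j, k, p, s}.

j, k, p, s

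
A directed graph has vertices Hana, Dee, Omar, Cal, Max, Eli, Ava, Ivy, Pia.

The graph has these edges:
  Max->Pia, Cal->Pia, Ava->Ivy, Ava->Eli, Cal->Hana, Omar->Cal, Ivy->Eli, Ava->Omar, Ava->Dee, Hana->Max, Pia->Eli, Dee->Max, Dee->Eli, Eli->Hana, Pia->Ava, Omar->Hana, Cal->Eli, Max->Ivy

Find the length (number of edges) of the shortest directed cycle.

4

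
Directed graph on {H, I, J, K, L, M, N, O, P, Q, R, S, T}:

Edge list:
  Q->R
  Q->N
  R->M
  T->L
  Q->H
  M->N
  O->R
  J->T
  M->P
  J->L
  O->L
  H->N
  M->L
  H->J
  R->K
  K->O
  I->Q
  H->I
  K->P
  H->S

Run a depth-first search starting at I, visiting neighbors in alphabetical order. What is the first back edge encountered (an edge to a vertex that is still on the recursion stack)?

H→I

DFS from I (visiting neighbors in alphabetical order); mark gray on enter, black on exit:
I gray
  Q gray
    H gray
      H→I: I is gray → back edge
First back edge: H → I.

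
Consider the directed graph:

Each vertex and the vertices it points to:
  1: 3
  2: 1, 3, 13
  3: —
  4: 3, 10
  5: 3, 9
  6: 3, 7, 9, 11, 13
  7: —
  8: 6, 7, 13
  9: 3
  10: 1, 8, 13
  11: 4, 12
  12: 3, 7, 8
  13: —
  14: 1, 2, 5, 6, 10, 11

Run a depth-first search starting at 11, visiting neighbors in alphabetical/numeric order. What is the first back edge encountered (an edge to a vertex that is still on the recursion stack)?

6->11

DFS from 11 (visiting neighbors in alphabetical/numeric order); mark gray on enter, black on exit:
11 gray
  4 gray
    3 gray
    3 black
    10 gray
      1 gray
        1→3: 3 black — skip
      1 black
      8 gray
        6 gray
          6→3: 3 black — skip
          7 gray
          7 black
          9 gray
            9→3: 3 black — skip
          9 black
          6→11: 11 is gray → back edge
First back edge: 6 → 11.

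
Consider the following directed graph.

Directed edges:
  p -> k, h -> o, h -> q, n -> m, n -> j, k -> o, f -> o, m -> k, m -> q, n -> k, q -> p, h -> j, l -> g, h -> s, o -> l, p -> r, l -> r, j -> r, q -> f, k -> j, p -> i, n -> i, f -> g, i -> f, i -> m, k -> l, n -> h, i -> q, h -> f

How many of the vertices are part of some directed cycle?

4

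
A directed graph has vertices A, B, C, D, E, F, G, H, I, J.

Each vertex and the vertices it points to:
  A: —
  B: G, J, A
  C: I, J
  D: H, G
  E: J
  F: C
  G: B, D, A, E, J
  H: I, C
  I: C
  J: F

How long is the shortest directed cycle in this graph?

2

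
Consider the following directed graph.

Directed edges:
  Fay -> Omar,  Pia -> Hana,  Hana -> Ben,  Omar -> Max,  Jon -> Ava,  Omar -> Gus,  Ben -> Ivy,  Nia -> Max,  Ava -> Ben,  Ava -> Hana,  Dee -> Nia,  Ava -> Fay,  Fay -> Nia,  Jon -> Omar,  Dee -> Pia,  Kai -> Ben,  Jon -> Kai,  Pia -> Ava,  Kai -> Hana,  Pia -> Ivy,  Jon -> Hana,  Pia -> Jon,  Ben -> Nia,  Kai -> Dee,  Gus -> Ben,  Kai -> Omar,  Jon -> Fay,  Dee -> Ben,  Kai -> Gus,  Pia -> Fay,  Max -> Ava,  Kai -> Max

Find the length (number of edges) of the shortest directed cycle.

4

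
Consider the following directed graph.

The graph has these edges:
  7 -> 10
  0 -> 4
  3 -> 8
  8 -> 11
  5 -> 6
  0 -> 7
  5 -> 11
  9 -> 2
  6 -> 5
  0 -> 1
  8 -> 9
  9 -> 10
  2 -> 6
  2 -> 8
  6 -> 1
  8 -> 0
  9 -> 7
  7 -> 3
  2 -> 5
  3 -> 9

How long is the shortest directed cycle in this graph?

2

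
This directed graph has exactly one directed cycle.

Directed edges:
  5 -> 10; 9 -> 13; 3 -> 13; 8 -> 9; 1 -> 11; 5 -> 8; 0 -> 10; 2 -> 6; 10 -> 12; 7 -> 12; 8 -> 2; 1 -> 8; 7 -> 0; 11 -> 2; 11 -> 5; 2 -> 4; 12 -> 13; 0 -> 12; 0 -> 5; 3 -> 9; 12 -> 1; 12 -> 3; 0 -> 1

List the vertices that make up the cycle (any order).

1, 5, 10, 11, 12

DFS with gray/black marking from 12:
12 gray
  1 gray
    11 gray
      2 gray
        6 gray
        6 black
        4 gray
        4 black
      2 black
      5 gray
        10 gray
          10→12: 12 is gray → back edge
Back edge closes the cycle 12 → 1 → 11 → 5 → 10 → 12; its vertices are {1, 5, 10, 11, 12}.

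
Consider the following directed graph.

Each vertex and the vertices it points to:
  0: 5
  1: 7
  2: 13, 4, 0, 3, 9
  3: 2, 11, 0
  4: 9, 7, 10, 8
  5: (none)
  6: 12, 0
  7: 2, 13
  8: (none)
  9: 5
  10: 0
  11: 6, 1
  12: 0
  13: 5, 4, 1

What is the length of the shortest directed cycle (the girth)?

2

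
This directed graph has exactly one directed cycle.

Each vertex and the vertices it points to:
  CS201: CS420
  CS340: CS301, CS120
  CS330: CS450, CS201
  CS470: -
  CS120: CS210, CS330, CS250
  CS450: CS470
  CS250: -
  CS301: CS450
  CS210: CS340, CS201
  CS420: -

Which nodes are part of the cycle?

CS120, CS210, CS340

DFS with gray/black marking from CS340:
CS340 gray
  CS301 gray
    CS450 gray
      CS470 gray
      CS470 black
    CS450 black
  CS301 black
  CS120 gray
    CS210 gray
      CS210→CS340: CS340 is gray → back edge
Back edge closes the cycle CS340 → CS120 → CS210 → CS340; its vertices are {CS120, CS210, CS340}.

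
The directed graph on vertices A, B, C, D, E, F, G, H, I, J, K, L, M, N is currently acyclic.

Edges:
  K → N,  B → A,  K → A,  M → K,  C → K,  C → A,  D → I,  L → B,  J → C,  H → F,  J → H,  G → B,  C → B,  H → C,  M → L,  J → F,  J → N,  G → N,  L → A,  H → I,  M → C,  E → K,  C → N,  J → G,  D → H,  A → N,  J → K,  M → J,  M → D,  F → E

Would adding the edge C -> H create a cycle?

Adding C→H creates a cycle iff H can already reach C.
Path from H: H → C.
So H → … → C → H is a cycle.

Yes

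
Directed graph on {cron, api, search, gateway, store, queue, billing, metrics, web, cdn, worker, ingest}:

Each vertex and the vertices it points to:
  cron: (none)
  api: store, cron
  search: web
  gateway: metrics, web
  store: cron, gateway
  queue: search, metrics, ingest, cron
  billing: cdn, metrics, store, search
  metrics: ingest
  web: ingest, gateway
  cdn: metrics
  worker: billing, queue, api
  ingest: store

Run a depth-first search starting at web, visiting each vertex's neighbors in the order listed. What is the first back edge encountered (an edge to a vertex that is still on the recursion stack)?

DFS from web (visiting each vertex's neighbors in the order listed); mark gray on enter, black on exit:
web gray
  ingest gray
    store gray
      cron gray
      cron black
      gateway gray
        metrics gray
          metrics→ingest: ingest is gray → back edge
First back edge: metrics → ingest.

metrics->ingest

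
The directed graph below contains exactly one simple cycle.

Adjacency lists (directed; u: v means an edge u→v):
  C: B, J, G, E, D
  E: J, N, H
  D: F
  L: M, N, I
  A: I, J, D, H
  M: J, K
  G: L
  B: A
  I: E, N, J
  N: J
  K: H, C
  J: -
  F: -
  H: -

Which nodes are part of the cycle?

C, G, K, L, M

DFS with gray/black marking from C:
C gray
  B gray
    A gray
      I gray
        E gray
          J gray
          J black
          N gray
            N→J: J black — skip
          N black
          H gray
          H black
        E black
        I→N: N black — skip
        I→J: J black — skip
      I black
      A→J: J black — skip
      D gray
        F gray
        F black
      D black
      A→H: H black — skip
    A black
  B black
  C→J: J black — skip
  G gray
    L gray
      M gray
        M→J: J black — skip
        K gray
          K→H: H black — skip
          K→C: C is gray → back edge
Back edge closes the cycle C → G → L → M → K → C; its vertices are {C, G, K, L, M}.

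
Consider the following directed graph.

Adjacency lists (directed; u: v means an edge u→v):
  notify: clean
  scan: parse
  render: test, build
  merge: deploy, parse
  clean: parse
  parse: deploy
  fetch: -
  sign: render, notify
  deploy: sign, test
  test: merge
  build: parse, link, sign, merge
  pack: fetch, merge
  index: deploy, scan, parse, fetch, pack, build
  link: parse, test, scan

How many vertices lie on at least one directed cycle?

A vertex is on a directed cycle iff it belongs to a strongly connected component of size ≥ 2 (or has a self-loop).
The vertices on cycles are {link, scan, sign, test, build, clean, merge, parse, deploy, notify, render} — 11 in total.

11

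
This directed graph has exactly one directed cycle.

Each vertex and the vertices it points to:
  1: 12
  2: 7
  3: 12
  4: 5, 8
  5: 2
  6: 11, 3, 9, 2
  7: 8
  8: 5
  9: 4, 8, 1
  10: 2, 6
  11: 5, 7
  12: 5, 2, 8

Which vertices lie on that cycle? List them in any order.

2, 5, 7, 8

DFS with gray/black marking from 8:
8 gray
  5 gray
    2 gray
      7 gray
        7→8: 8 is gray → back edge
Back edge closes the cycle 8 → 5 → 2 → 7 → 8; its vertices are {2, 5, 7, 8}.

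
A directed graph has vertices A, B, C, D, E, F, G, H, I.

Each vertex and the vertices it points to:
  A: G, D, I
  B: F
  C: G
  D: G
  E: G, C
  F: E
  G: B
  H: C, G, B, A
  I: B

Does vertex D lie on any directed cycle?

D lies on a cycle iff there is a path from D back to itself.
Exploring from D, it never reaches itself; equivalently, its strongly connected component is a singleton.

No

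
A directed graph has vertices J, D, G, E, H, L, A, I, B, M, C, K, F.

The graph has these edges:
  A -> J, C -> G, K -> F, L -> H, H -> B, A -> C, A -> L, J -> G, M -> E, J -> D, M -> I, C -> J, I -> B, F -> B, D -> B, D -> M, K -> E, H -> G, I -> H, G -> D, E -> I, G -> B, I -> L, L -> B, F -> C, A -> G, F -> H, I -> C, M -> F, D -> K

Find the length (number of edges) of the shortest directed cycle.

For each vertex v, BFS finds the shortest path from v back to v.
The shortest such closed walk is J → D → K → F → C → J, length 5.

5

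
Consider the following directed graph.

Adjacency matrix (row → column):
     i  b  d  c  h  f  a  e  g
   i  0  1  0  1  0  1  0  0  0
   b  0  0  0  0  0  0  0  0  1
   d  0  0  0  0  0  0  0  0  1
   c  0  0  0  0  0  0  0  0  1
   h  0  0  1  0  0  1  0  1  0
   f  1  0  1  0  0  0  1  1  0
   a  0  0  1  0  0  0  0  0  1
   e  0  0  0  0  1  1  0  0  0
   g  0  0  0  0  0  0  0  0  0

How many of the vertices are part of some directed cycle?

A vertex is on a directed cycle iff it belongs to a strongly connected component of size ≥ 2 (or has a self-loop).
The vertices on cycles are {e, f, h, i} — 4 in total.

4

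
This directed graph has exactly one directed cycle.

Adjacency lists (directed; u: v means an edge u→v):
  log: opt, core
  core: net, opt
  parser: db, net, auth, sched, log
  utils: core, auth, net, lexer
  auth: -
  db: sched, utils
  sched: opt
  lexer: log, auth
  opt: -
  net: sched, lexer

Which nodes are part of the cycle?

log, net, core, lexer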